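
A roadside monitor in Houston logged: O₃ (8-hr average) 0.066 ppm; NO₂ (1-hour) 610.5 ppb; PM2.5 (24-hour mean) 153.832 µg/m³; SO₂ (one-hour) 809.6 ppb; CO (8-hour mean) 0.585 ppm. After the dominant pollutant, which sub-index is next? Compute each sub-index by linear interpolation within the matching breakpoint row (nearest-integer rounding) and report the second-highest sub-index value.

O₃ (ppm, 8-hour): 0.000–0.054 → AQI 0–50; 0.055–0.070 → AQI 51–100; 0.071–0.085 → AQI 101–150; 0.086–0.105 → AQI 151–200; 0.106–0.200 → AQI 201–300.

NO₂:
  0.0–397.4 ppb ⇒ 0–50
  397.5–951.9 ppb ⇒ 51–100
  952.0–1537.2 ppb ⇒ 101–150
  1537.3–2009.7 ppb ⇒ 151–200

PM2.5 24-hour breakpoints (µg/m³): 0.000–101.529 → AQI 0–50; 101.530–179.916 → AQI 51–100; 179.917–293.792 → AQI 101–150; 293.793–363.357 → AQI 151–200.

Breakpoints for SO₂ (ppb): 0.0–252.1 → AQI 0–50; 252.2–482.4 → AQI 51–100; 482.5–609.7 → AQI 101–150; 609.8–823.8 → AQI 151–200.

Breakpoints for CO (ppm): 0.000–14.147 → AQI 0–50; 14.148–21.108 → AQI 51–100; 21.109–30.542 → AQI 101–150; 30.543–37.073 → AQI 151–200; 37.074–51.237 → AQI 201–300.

87

O₃: 0.066 lies in 0.055–0.070, so I_lo=51, I_hi=100, C_lo=0.055, C_hi=0.070.
(100−51)/(0.070−0.055) × (0.066−0.055) + 51 = 49/0.015 × 0.011 + 51 ≈ 86.93 → 87.
NO₂: row 397.5–951.9 (AQI 51–100). (100−51)·(610.5−397.5)/(951.9−397.5) + 51 = 49·213.0/554.4 + 51 ≈ 69.83 → 70.
PM2.5 153.832: bracket 101.530–179.916 → index 51–100; slope 49/78.386, offset 52.302.
AQI = 51 + 49/78.386·52.302 ≈ 83.69 ⇒ 84.
SO₂ 809.6: bracket 609.8–823.8 → index 151–200; slope 49/214.0, offset 199.8.
AQI = 151 + 49/214.0·199.8 ≈ 196.75 ⇒ 197.
CO: row 0.000–14.147 (AQI 0–50). (50−0)·(0.585−0.000)/(14.147−0.000) + 0 = 50·0.585/14.147 + 0 ≈ 2.07 → 2.
Sub-indices: O₃→87, NO₂→70, PM2.5→84, SO₂→197, CO→2. Ranked high→low: 197, 87, 84, 70, 2. Second-highest sub-index = 87.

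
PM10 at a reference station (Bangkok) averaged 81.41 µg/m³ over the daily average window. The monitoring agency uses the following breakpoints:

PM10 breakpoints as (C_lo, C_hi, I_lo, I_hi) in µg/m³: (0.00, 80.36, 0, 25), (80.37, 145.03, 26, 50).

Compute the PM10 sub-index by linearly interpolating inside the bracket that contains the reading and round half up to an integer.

26

PM10: row 80.37–145.03 (AQI 26–50). (50−26)·(81.41−80.37)/(145.03−80.37) + 26 = 24·1.04/64.66 + 26 ≈ 26.39 → 26.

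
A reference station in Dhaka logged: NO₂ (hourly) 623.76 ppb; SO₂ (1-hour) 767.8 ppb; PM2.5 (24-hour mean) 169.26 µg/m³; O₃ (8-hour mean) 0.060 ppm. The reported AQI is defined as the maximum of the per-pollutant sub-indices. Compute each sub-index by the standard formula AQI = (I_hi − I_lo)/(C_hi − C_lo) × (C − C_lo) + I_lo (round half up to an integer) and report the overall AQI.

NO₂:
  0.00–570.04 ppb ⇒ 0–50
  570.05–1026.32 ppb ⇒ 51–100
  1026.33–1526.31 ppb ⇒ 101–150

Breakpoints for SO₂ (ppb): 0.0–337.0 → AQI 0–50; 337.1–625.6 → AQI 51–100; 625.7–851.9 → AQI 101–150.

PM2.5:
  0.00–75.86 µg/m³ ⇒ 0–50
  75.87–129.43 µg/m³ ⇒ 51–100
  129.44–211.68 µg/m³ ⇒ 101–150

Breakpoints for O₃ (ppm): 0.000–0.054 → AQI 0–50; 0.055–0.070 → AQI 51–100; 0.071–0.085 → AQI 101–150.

NO₂: 623.76 ∈ [570.05, 1026.32] ↔ index [51, 100].
51 + (623.76−570.05)·(100−51)/(1026.32−570.05) = 51 + 53.71·49/456.27 ≈ 56.77, so AQI = 57.
SO₂: 767.8 lies in 625.7–851.9, so I_lo=101, I_hi=150, C_lo=625.7, C_hi=851.9.
(150−101)/(851.9−625.7) × (767.8−625.7) + 101 = 49/226.2 × 142.1 + 101 ≈ 131.78 → 132.
PM2.5: 169.26 ∈ [129.44, 211.68] ↔ index [101, 150].
101 + (169.26−129.44)·(150−101)/(211.68−129.44) = 101 + 39.82·49/82.24 ≈ 124.73, so AQI = 125.
O₃ 0.060: bracket 0.055–0.070 → index 51–100; slope 49/0.015, offset 0.005.
AQI = 51 + 49/0.015·0.005 ≈ 67.33 ⇒ 67.
Sub-indices: NO₂→57, SO₂→132, PM2.5→125, O₃→67. Overall AQI = max = 132; dominant pollutant is SO₂.
AQI 132: Unhealthy for Sensitive Groups.

132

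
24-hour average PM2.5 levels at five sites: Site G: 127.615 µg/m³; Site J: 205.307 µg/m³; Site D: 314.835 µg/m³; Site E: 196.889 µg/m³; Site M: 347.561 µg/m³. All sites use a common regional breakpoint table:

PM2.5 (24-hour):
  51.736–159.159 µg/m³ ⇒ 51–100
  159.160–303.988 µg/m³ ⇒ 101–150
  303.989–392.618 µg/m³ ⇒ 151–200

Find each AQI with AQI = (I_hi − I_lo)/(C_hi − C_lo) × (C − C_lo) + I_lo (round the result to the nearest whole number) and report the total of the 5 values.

649

Site G: 127.615 lies in 51.736–159.159, so I_lo=51, I_hi=100, C_lo=51.736, C_hi=159.159.
(100−51)/(159.159−51.736) × (127.615−51.736) + 51 = 49/107.423 × 75.879 + 51 ≈ 85.61 → 86.
Site J: 205.307 ∈ [159.160, 303.988] ↔ index [101, 150].
101 + (205.307−159.160)·(150−101)/(303.988−159.160) = 101 + 46.147·49/144.828 ≈ 116.61, so AQI = 117.
Site D: 314.835 ∈ [303.989, 392.618] ↔ index [151, 200].
151 + (314.835−303.989)·(200−151)/(392.618−303.989) = 151 + 10.846·49/88.629 ≈ 157.00, so AQI = 157.
Site E: 196.889 lies in 159.160–303.988, so I_lo=101, I_hi=150, C_lo=159.160, C_hi=303.988.
(150−101)/(303.988−159.160) × (196.889−159.160) + 101 = 49/144.828 × 37.729 + 101 ≈ 113.76 → 114.
Site M 347.561: bracket 303.989–392.618 → index 151–200; slope 49/88.629, offset 43.572.
AQI = 151 + 49/88.629·43.572 ≈ 175.09 ⇒ 175.
AQIs: Site G=86, Site J=117, Site D=157, Site E=114, Site M=175. Sum = 86 + 117 + 157 + 114 + 175 = 649.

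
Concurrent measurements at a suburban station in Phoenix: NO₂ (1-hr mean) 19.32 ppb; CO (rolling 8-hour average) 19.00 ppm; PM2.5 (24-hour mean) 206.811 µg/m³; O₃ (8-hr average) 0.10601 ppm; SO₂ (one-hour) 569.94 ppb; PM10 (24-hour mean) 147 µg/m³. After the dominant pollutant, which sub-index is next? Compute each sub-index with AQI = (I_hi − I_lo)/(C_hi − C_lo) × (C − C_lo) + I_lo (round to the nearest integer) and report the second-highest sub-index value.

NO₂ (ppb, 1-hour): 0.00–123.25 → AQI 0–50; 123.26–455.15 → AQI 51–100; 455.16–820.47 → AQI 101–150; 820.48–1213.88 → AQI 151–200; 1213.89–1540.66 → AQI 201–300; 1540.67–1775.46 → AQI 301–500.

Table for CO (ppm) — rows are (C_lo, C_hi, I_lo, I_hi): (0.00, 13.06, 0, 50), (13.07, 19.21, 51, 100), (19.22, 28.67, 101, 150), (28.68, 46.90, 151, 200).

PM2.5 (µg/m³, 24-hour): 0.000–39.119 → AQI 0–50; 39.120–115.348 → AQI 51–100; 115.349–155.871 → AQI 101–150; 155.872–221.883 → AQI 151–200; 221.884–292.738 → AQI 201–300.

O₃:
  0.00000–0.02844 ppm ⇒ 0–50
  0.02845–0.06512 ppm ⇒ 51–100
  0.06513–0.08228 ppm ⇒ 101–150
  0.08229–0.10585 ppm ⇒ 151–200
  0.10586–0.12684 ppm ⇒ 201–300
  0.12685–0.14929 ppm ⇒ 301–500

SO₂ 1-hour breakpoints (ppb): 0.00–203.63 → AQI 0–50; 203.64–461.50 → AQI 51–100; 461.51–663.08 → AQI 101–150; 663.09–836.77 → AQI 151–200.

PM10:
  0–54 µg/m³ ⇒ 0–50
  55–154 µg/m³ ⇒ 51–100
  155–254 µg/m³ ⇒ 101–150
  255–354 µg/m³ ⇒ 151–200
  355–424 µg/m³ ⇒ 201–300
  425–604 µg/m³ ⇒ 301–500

189

NO₂: row 0.00–123.25 (AQI 0–50). (50−0)·(19.32−0.00)/(123.25−0.00) + 0 = 50·19.32/123.25 + 0 ≈ 7.84 → 8.
CO: 19.00 lies in 13.07–19.21, so I_lo=51, I_hi=100, C_lo=13.07, C_hi=19.21.
(100−51)/(19.21−13.07) × (19.00−13.07) + 51 = 49/6.14 × 5.93 + 51 ≈ 98.32 → 98.
PM2.5 206.811: bracket 155.872–221.883 → index 151–200; slope 49/66.011, offset 50.939.
AQI = 151 + 49/66.011·50.939 ≈ 188.81 ⇒ 189.
O₃ 0.10601: bracket 0.10586–0.12684 → index 201–300; slope 99/0.02098, offset 0.00015.
AQI = 201 + 99/0.02098·0.00015 ≈ 201.71 ⇒ 202.
SO₂: 569.94 lies in 461.51–663.08, so I_lo=101, I_hi=150, C_lo=461.51, C_hi=663.08.
(150−101)/(663.08−461.51) × (569.94−461.51) + 101 = 49/201.57 × 108.43 + 101 ≈ 127.36 → 127.
PM10 147: bracket 55–154 → index 51–100; slope 49/99, offset 92.
AQI = 51 + 49/99·92 ≈ 96.54 ⇒ 97.
Sub-indices: NO₂→8, CO→98, PM2.5→189, O₃→202, SO₂→127, PM10→97. Ranked high→low: 202, 189, 127, 98, 97, 8. Second-highest sub-index = 189.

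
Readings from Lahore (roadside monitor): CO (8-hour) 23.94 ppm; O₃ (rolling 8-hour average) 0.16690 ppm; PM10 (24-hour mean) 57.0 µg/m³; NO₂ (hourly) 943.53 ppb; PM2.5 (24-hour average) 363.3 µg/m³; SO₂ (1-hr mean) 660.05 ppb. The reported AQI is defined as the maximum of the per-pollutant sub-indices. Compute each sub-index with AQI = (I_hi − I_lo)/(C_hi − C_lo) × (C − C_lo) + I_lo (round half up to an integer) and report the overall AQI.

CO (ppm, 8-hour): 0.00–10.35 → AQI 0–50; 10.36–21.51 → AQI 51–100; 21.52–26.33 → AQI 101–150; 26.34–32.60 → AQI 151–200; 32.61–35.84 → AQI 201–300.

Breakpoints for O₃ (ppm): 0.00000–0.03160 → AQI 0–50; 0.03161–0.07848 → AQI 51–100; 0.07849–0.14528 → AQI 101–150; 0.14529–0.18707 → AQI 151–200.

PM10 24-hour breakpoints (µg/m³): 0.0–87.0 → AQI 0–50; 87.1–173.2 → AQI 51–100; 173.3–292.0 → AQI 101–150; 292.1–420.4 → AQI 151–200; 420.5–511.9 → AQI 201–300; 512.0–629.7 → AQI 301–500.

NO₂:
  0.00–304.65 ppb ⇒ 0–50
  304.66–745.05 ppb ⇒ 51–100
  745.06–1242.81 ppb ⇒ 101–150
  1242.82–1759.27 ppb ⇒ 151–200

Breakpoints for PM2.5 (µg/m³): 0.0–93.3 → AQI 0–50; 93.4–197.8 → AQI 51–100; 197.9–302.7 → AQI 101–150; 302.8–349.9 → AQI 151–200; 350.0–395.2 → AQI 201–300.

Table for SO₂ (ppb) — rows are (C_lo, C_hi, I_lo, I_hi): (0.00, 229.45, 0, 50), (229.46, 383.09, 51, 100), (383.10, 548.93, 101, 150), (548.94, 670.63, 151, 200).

230

CO 23.94: bracket 21.52–26.33 → index 101–150; slope 49/4.81, offset 2.42.
AQI = 101 + 49/4.81·2.42 ≈ 125.65 ⇒ 126.
O₃: row 0.14529–0.18707 (AQI 151–200). (200−151)·(0.16690−0.14529)/(0.18707−0.14529) + 151 = 49·0.02161/0.04178 + 151 ≈ 176.34 → 176.
PM10 57.0: bracket 0.0–87.0 → index 0–50; slope 50/87.0, offset 57.0.
AQI = 0 + 50/87.0·57.0 ≈ 32.76 ⇒ 33.
NO₂: 943.53 ∈ [745.06, 1242.81] ↔ index [101, 150].
101 + (943.53−745.06)·(150−101)/(1242.81−745.06) = 101 + 198.47·49/497.75 ≈ 120.54, so AQI = 121.
PM2.5 363.3: bracket 350.0–395.2 → index 201–300; slope 99/45.2, offset 13.3.
AQI = 201 + 99/45.2·13.3 ≈ 230.13 ⇒ 230.
SO₂: row 548.94–670.63 (AQI 151–200). (200−151)·(660.05−548.94)/(670.63−548.94) + 151 = 49·111.11/121.69 + 151 ≈ 195.74 → 196.
Sub-indices: CO→126, O₃→176, PM10→33, NO₂→121, PM2.5→230, SO₂→196. Overall AQI = max = 230; dominant pollutant is PM2.5.
AQI 230: Very Unhealthy.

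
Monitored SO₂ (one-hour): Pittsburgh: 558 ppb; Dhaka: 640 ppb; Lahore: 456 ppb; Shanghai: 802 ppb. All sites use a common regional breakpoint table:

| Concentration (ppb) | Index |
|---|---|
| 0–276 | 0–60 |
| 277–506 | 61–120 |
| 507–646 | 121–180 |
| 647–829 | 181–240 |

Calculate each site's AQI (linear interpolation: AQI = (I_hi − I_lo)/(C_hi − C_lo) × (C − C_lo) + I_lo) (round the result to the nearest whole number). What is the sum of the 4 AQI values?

658

Pittsburgh 558: bracket 507–646 → index 121–180; slope 59/139, offset 51.
AQI = 121 + 59/139·51 ≈ 142.65 ⇒ 143.
Dhaka: 640 ∈ [507, 646] ↔ index [121, 180].
121 + (640−507)·(180−121)/(646−507) = 121 + 133·59/139 ≈ 177.45, so AQI = 177.
Lahore: 456 lies in 277–506, so I_lo=61, I_hi=120, C_lo=277, C_hi=506.
(120−61)/(506−277) × (456−277) + 61 = 59/229 × 179 + 61 ≈ 107.12 → 107.
Shanghai 802: bracket 647–829 → index 181–240; slope 59/182, offset 155.
AQI = 181 + 59/182·155 ≈ 231.25 ⇒ 231.
AQIs: Pittsburgh=143, Dhaka=177, Lahore=107, Shanghai=231. Sum = 143 + 177 + 107 + 231 = 658.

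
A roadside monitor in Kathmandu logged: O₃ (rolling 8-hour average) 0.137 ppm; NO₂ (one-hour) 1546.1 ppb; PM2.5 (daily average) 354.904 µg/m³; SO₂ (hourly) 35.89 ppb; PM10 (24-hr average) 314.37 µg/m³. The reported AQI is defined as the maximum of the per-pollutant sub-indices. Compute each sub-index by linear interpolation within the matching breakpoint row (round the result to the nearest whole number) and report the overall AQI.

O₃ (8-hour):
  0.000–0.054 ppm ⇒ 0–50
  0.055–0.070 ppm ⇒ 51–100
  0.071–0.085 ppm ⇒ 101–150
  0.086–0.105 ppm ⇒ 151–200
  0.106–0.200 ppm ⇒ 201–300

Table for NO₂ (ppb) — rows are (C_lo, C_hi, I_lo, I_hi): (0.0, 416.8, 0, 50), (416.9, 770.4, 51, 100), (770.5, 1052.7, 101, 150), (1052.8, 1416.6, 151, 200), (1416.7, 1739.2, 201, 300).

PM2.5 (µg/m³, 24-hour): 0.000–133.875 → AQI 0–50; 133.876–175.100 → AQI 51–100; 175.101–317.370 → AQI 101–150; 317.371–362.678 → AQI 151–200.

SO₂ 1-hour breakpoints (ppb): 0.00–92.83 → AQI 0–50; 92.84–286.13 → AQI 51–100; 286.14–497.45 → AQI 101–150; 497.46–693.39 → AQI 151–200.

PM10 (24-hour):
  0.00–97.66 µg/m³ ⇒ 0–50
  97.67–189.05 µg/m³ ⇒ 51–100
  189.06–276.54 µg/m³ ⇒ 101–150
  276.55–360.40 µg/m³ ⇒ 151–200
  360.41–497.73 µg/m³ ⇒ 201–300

O₃: 0.137 lies in 0.106–0.200, so I_lo=201, I_hi=300, C_lo=0.106, C_hi=0.200.
(300−201)/(0.200−0.106) × (0.137−0.106) + 201 = 99/0.094 × 0.031 + 201 ≈ 233.65 → 234.
NO₂: row 1416.7–1739.2 (AQI 201–300). (300−201)·(1546.1−1416.7)/(1739.2−1416.7) + 201 = 99·129.4/322.5 + 201 ≈ 240.72 → 241.
PM2.5 354.904: bracket 317.371–362.678 → index 151–200; slope 49/45.307, offset 37.533.
AQI = 151 + 49/45.307·37.533 ≈ 191.59 ⇒ 192.
SO₂ 35.89: bracket 0.00–92.83 → index 0–50; slope 50/92.83, offset 35.89.
AQI = 0 + 50/92.83·35.89 ≈ 19.33 ⇒ 19.
PM10: 314.37 lies in 276.55–360.40, so I_lo=151, I_hi=200, C_lo=276.55, C_hi=360.40.
(200−151)/(360.40−276.55) × (314.37−276.55) + 151 = 49/83.85 × 37.82 + 151 ≈ 173.10 → 173.
Sub-indices: O₃→234, NO₂→241, PM2.5→192, SO₂→19, PM10→173. Overall AQI = max = 241; dominant pollutant is NO₂.

241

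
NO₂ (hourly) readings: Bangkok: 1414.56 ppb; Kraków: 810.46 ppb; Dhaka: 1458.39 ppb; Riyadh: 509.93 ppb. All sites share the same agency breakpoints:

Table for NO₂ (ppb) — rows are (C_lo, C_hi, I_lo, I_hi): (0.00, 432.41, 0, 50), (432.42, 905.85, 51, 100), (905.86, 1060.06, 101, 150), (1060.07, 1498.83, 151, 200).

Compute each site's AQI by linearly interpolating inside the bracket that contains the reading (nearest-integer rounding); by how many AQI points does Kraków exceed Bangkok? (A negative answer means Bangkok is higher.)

Bangkok 1414.56: bracket 1060.07–1498.83 → index 151–200; slope 49/438.76, offset 354.49.
AQI = 151 + 49/438.76·354.49 ≈ 190.59 ⇒ 191.
Kraków: 810.46 lies in 432.42–905.85, so I_lo=51, I_hi=100, C_lo=432.42, C_hi=905.85.
(100−51)/(905.85−432.42) × (810.46−432.42) + 51 = 49/473.43 × 378.04 + 51 ≈ 90.13 → 90.
Dhaka 1458.39: bracket 1060.07–1498.83 → index 151–200; slope 49/438.76, offset 398.32.
AQI = 151 + 49/438.76·398.32 ≈ 195.48 ⇒ 195.
Riyadh: row 432.42–905.85 (AQI 51–100). (100−51)·(509.93−432.42)/(905.85−432.42) + 51 = 49·77.51/473.43 + 51 ≈ 59.02 → 59.
AQIs: Bangkok=191, Kraków=90, Dhaka=195, Riyadh=59. Kraków (90) − Bangkok (191) = -101.

-101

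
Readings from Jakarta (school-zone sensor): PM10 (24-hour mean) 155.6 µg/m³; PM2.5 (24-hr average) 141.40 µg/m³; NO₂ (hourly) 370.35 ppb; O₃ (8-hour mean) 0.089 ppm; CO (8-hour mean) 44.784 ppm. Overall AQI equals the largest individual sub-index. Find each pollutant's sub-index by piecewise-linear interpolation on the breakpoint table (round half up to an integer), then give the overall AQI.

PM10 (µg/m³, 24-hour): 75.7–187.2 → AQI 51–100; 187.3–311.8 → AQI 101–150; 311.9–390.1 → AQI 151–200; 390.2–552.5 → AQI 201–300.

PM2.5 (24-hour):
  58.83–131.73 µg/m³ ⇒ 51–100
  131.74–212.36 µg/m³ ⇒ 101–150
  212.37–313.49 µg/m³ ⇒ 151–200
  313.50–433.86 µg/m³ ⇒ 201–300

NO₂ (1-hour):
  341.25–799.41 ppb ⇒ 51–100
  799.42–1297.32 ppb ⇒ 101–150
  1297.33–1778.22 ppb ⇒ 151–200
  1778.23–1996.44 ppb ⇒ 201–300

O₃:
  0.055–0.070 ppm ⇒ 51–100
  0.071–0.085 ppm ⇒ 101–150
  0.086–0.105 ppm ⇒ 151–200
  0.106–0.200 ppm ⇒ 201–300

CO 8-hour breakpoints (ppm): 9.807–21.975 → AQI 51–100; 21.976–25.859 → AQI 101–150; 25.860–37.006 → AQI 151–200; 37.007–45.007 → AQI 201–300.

297

PM10: 155.6 lies in 75.7–187.2, so I_lo=51, I_hi=100, C_lo=75.7, C_hi=187.2.
(100−51)/(187.2−75.7) × (155.6−75.7) + 51 = 49/111.5 × 79.9 + 51 ≈ 86.11 → 86.
PM2.5: 141.40 ∈ [131.74, 212.36] ↔ index [101, 150].
101 + (141.40−131.74)·(150−101)/(212.36−131.74) = 101 + 9.66·49/80.62 ≈ 106.87, so AQI = 107.
NO₂: 370.35 ∈ [341.25, 799.41] ↔ index [51, 100].
51 + (370.35−341.25)·(100−51)/(799.41−341.25) = 51 + 29.10·49/458.16 ≈ 54.11, so AQI = 54.
O₃ 0.089: bracket 0.086–0.105 → index 151–200; slope 49/0.019, offset 0.003.
AQI = 151 + 49/0.019·0.003 ≈ 158.74 ⇒ 159.
CO: 44.784 ∈ [37.007, 45.007] ↔ index [201, 300].
201 + (44.784−37.007)·(300−201)/(45.007−37.007) = 201 + 7.777·99/8.000 ≈ 297.24, so AQI = 297.
Sub-indices: PM10→86, PM2.5→107, NO₂→54, O₃→159, CO→297. Overall AQI = max = 297; dominant pollutant is CO.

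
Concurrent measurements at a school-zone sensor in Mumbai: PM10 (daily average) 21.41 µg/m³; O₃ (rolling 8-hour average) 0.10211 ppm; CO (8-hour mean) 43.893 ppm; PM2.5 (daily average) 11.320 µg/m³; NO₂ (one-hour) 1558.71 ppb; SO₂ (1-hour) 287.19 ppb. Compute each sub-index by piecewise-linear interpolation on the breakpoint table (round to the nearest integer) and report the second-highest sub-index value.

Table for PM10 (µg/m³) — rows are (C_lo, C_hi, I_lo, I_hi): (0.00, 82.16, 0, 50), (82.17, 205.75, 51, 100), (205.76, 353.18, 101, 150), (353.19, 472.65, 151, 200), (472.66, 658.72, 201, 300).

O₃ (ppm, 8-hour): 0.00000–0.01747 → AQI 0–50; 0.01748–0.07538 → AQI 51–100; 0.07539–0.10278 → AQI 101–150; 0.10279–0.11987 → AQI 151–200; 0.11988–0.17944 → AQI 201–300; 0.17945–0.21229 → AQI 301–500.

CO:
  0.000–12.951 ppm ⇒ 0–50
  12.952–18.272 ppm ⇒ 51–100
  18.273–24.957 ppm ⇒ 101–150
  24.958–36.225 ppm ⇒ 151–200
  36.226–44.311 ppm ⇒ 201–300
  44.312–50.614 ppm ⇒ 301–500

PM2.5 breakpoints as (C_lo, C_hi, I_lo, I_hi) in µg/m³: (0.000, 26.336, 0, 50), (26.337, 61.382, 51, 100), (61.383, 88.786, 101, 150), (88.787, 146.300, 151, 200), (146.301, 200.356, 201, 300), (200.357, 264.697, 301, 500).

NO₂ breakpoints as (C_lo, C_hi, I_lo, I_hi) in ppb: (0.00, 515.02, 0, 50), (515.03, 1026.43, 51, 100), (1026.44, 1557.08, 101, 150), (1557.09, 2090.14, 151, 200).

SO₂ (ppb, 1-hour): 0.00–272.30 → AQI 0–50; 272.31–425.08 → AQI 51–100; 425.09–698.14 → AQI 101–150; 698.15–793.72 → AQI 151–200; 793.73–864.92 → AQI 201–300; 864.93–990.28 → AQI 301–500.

151

PM10: row 0.00–82.16 (AQI 0–50). (50−0)·(21.41−0.00)/(82.16−0.00) + 0 = 50·21.41/82.16 + 0 ≈ 13.03 → 13.
O₃: 0.10211 ∈ [0.07539, 0.10278] ↔ index [101, 150].
101 + (0.10211−0.07539)·(150−101)/(0.10278−0.07539) = 101 + 0.02672·49/0.02739 ≈ 148.80, so AQI = 149.
CO: row 36.226–44.311 (AQI 201–300). (300−201)·(43.893−36.226)/(44.311−36.226) + 201 = 99·7.667/8.085 + 201 ≈ 294.88 → 295.
PM2.5: 11.320 lies in 0.000–26.336, so I_lo=0, I_hi=50, C_lo=0.000, C_hi=26.336.
(50−0)/(26.336−0.000) × (11.320−0.000) + 0 = 50/26.336 × 11.320 + 0 ≈ 21.49 → 21.
NO₂: row 1557.09–2090.14 (AQI 151–200). (200−151)·(1558.71−1557.09)/(2090.14−1557.09) + 151 = 49·1.62/533.05 + 151 ≈ 151.15 → 151.
SO₂ 287.19: bracket 272.31–425.08 → index 51–100; slope 49/152.77, offset 14.88.
AQI = 51 + 49/152.77·14.88 ≈ 55.77 ⇒ 56.
Sub-indices: PM10→13, O₃→149, CO→295, PM2.5→21, NO₂→151, SO₂→56. Ranked high→low: 295, 151, 149, 56, 21, 13. Second-highest sub-index = 151.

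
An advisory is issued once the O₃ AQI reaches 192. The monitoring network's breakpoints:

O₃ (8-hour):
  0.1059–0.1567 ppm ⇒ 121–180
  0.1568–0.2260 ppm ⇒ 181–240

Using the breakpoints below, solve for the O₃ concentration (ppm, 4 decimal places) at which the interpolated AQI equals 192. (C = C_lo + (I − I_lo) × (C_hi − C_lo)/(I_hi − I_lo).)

0.1697

AQI 192 lies in the 181–240 band, which corresponds to 0.1568–0.2260 ppm.
C = 0.1568 + (192−181)×(0.2260−0.1568)/(240−181) = 0.1568 + 11×0.0692/59 ≈ 0.169702 ppm → 0.1697 ppm to 4 dp.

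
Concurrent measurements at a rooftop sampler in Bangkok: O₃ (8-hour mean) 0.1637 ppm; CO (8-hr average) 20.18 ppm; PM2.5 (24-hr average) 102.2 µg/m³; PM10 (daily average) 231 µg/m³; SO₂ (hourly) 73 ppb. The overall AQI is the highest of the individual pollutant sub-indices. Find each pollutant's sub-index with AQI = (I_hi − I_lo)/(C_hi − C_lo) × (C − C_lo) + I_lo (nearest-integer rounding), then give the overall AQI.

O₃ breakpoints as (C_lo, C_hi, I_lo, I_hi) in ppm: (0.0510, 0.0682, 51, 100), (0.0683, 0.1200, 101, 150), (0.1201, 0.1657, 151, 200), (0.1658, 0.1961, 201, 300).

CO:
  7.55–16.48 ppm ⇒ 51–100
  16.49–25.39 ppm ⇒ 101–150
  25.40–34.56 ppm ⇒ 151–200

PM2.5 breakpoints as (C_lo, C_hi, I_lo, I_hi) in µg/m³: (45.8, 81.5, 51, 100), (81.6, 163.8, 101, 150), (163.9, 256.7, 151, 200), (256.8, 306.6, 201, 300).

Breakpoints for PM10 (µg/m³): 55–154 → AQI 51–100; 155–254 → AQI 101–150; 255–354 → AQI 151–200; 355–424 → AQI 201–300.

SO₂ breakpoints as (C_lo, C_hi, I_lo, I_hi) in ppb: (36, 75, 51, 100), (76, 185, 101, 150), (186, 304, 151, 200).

198

O₃: 0.1637 ∈ [0.1201, 0.1657] ↔ index [151, 200].
151 + (0.1637−0.1201)·(200−151)/(0.1657−0.1201) = 151 + 0.0436·49/0.0456 ≈ 197.85, so AQI = 198.
CO 20.18: bracket 16.49–25.39 → index 101–150; slope 49/8.90, offset 3.69.
AQI = 101 + 49/8.90·3.69 ≈ 121.32 ⇒ 121.
PM2.5: 102.2 ∈ [81.6, 163.8] ↔ index [101, 150].
101 + (102.2−81.6)·(150−101)/(163.8−81.6) = 101 + 20.6·49/82.2 ≈ 113.28, so AQI = 113.
PM10 231: bracket 155–254 → index 101–150; slope 49/99, offset 76.
AQI = 101 + 49/99·76 ≈ 138.62 ⇒ 139.
SO₂: 73 lies in 36–75, so I_lo=51, I_hi=100, C_lo=36, C_hi=75.
(100−51)/(75−36) × (73−36) + 51 = 49/39 × 37 + 51 ≈ 97.49 → 97.
Sub-indices: O₃→198, CO→121, PM2.5→113, PM10→139, SO₂→97. Overall AQI = max = 198; dominant pollutant is O₃.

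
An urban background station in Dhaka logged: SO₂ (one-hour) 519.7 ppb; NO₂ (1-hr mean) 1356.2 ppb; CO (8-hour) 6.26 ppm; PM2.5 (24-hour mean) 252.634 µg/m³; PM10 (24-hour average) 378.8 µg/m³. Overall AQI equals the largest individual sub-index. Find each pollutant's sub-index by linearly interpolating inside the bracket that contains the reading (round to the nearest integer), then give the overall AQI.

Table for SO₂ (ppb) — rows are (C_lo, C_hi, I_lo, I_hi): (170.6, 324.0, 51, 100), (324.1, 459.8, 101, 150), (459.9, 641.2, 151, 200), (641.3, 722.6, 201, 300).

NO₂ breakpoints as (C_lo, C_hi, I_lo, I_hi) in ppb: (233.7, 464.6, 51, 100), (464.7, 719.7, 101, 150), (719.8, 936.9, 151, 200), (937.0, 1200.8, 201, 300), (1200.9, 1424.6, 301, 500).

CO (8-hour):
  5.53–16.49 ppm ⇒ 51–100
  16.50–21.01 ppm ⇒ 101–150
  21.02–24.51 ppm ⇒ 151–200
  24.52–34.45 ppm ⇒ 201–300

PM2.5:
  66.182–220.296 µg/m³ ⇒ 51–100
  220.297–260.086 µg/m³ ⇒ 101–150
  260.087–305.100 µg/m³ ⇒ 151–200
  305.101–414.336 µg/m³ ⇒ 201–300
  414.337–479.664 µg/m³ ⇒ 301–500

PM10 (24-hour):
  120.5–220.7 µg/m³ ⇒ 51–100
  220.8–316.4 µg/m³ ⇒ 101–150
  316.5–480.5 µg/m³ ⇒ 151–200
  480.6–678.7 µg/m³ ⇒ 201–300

SO₂: 519.7 lies in 459.9–641.2, so I_lo=151, I_hi=200, C_lo=459.9, C_hi=641.2.
(200−151)/(641.2−459.9) × (519.7−459.9) + 151 = 49/181.3 × 59.8 + 151 ≈ 167.16 → 167.
NO₂: 1356.2 ∈ [1200.9, 1424.6] ↔ index [301, 500].
301 + (1356.2−1200.9)·(500−301)/(1424.6−1200.9) = 301 + 155.3·199/223.7 ≈ 439.15, so AQI = 439.
CO: 6.26 lies in 5.53–16.49, so I_lo=51, I_hi=100, C_lo=5.53, C_hi=16.49.
(100−51)/(16.49−5.53) × (6.26−5.53) + 51 = 49/10.96 × 0.73 + 51 ≈ 54.26 → 54.
PM2.5: 252.634 ∈ [220.297, 260.086] ↔ index [101, 150].
101 + (252.634−220.297)·(150−101)/(260.086−220.297) = 101 + 32.337·49/39.789 ≈ 140.82, so AQI = 141.
PM10: row 316.5–480.5 (AQI 151–200). (200−151)·(378.8−316.5)/(480.5−316.5) + 151 = 49·62.3/164.0 + 151 ≈ 169.61 → 170.
Sub-indices: SO₂→167, NO₂→439, CO→54, PM2.5→141, PM10→170. Overall AQI = max = 439; dominant pollutant is NO₂.

439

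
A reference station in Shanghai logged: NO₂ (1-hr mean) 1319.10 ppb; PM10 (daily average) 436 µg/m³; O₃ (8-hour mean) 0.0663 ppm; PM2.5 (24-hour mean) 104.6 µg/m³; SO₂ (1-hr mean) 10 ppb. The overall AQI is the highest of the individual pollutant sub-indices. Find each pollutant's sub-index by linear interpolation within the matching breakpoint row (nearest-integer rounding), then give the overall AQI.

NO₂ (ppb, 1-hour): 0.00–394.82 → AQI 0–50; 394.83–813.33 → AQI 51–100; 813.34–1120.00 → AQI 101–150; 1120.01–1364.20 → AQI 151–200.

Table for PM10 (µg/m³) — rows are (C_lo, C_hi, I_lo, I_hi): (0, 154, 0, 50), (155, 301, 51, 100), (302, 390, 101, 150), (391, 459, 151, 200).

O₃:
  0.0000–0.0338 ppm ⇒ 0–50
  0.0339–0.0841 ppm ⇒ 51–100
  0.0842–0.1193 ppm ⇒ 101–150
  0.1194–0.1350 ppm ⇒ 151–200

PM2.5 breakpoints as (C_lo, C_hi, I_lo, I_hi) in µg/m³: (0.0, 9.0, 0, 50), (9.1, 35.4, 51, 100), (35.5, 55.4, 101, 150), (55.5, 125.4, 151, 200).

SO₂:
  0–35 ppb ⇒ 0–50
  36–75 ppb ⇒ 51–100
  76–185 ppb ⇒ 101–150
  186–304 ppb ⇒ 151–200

NO₂: row 1120.01–1364.20 (AQI 151–200). (200−151)·(1319.10−1120.01)/(1364.20−1120.01) + 151 = 49·199.09/244.19 + 151 ≈ 190.95 → 191.
PM10 436: bracket 391–459 → index 151–200; slope 49/68, offset 45.
AQI = 151 + 49/68·45 ≈ 183.43 ⇒ 183.
O₃: row 0.0339–0.0841 (AQI 51–100). (100−51)·(0.0663−0.0339)/(0.0841−0.0339) + 51 = 49·0.0324/0.0502 + 51 ≈ 82.63 → 83.
PM2.5: row 55.5–125.4 (AQI 151–200). (200−151)·(104.6−55.5)/(125.4−55.5) + 151 = 49·49.1/69.9 + 151 ≈ 185.42 → 185.
SO₂: 10 lies in 0–35, so I_lo=0, I_hi=50, C_lo=0, C_hi=35.
(50−0)/(35−0) × (10−0) + 0 = 50/35 × 10 + 0 ≈ 14.29 → 14.
Sub-indices: NO₂→191, PM10→183, O₃→83, PM2.5→185, SO₂→14. Overall AQI = max = 191; dominant pollutant is NO₂.

191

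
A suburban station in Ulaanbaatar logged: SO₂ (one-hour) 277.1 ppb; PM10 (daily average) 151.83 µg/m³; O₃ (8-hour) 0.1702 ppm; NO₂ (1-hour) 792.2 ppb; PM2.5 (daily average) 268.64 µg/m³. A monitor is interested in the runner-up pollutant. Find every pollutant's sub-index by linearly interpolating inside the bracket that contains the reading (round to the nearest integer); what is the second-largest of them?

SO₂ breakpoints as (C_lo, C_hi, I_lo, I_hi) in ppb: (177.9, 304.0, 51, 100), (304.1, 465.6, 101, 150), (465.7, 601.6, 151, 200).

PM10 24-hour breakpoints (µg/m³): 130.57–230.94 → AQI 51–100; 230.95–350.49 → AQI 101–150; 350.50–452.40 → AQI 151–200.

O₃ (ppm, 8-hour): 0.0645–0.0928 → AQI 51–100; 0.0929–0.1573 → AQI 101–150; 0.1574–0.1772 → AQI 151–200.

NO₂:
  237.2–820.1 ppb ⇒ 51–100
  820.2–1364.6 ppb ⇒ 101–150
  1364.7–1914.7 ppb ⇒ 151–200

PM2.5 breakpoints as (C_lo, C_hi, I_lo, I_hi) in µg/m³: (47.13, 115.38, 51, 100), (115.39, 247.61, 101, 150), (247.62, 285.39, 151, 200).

SO₂ 277.1: bracket 177.9–304.0 → index 51–100; slope 49/126.1, offset 99.2.
AQI = 51 + 49/126.1·99.2 ≈ 89.55 ⇒ 90.
PM10: 151.83 lies in 130.57–230.94, so I_lo=51, I_hi=100, C_lo=130.57, C_hi=230.94.
(100−51)/(230.94−130.57) × (151.83−130.57) + 51 = 49/100.37 × 21.26 + 51 ≈ 61.38 → 61.
O₃: row 0.1574–0.1772 (AQI 151–200). (200−151)·(0.1702−0.1574)/(0.1772−0.1574) + 151 = 49·0.0128/0.0198 + 151 ≈ 182.68 → 183.
NO₂: 792.2 ∈ [237.2, 820.1] ↔ index [51, 100].
51 + (792.2−237.2)·(100−51)/(820.1−237.2) = 51 + 555.0·49/582.9 ≈ 97.65, so AQI = 98.
PM2.5: 268.64 lies in 247.62–285.39, so I_lo=151, I_hi=200, C_lo=247.62, C_hi=285.39.
(200−151)/(285.39−247.62) × (268.64−247.62) + 151 = 49/37.77 × 21.02 + 151 ≈ 178.27 → 178.
Sub-indices: SO₂→90, PM10→61, O₃→183, NO₂→98, PM2.5→178. Ranked high→low: 183, 178, 98, 90, 61. Second-highest sub-index = 178.

178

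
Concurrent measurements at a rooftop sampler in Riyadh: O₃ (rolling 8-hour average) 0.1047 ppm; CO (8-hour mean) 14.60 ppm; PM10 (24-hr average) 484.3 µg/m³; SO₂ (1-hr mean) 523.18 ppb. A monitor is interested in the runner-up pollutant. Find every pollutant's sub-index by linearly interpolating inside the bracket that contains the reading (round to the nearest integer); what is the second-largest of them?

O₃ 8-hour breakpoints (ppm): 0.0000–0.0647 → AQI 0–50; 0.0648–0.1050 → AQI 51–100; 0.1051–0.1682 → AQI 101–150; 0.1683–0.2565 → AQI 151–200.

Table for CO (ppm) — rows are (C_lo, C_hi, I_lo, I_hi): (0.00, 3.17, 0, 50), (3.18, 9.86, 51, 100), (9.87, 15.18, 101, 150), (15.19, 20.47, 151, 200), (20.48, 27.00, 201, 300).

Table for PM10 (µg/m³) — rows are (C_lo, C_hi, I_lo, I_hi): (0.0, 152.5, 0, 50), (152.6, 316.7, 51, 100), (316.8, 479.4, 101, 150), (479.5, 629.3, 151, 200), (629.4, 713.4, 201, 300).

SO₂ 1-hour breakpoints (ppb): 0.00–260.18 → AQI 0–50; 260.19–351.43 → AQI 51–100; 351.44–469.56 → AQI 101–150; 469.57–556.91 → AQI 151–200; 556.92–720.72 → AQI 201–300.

153

O₃ 0.1047: bracket 0.0648–0.1050 → index 51–100; slope 49/0.0402, offset 0.0399.
AQI = 51 + 49/0.0402·0.0399 ≈ 99.63 ⇒ 100.
CO: 14.60 lies in 9.87–15.18, so I_lo=101, I_hi=150, C_lo=9.87, C_hi=15.18.
(150−101)/(15.18−9.87) × (14.60−9.87) + 101 = 49/5.31 × 4.73 + 101 ≈ 144.65 → 145.
PM10 484.3: bracket 479.5–629.3 → index 151–200; slope 49/149.8, offset 4.8.
AQI = 151 + 49/149.8·4.8 ≈ 152.57 ⇒ 153.
SO₂ 523.18: bracket 469.57–556.91 → index 151–200; slope 49/87.34, offset 53.61.
AQI = 151 + 49/87.34·53.61 ≈ 181.08 ⇒ 181.
Sub-indices: O₃→100, CO→145, PM10→153, SO₂→181. Ranked high→low: 181, 153, 145, 100. Second-highest sub-index = 153.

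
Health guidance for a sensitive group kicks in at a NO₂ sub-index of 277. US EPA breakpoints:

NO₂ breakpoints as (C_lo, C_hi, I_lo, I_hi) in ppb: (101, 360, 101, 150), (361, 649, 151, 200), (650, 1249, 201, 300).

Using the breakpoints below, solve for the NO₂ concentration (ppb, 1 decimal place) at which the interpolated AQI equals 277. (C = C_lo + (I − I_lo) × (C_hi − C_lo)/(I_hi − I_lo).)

1109.8

AQI 277 lies in the 201–300 band, which corresponds to 650–1249 ppb.
C = 650 + (277−201)×(1249−650)/(300−201) = 650 + 76×599/99 ≈ 1109.838 ppb → 1109.8 ppb to 1 dp.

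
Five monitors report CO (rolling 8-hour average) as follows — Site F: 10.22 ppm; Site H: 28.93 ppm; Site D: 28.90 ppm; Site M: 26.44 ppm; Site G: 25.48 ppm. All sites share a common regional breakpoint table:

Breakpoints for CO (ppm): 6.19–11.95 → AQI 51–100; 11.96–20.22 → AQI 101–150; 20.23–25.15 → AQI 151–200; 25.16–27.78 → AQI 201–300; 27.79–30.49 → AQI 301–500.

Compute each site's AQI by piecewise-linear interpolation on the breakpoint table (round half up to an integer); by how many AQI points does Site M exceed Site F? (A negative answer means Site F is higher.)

164

Site F: row 6.19–11.95 (AQI 51–100). (100−51)·(10.22−6.19)/(11.95−6.19) + 51 = 49·4.03/5.76 + 51 ≈ 85.28 → 85.
Site H: 28.93 lies in 27.79–30.49, so I_lo=301, I_hi=500, C_lo=27.79, C_hi=30.49.
(500−301)/(30.49−27.79) × (28.93−27.79) + 301 = 199/2.70 × 1.14 + 301 ≈ 385.02 → 385.
Site D: 28.90 lies in 27.79–30.49, so I_lo=301, I_hi=500, C_lo=27.79, C_hi=30.49.
(500−301)/(30.49−27.79) × (28.90−27.79) + 301 = 199/2.70 × 1.11 + 301 ≈ 382.81 → 383.
Site M: row 25.16–27.78 (AQI 201–300). (300−201)·(26.44−25.16)/(27.78−25.16) + 201 = 99·1.28/2.62 + 201 ≈ 249.37 → 249.
Site G 25.48: bracket 25.16–27.78 → index 201–300; slope 99/2.62, offset 0.32.
AQI = 201 + 99/2.62·0.32 ≈ 213.09 ⇒ 213.
AQIs: Site F=85, Site H=385, Site D=383, Site M=249, Site G=213. Site M (249) − Site F (85) = 164.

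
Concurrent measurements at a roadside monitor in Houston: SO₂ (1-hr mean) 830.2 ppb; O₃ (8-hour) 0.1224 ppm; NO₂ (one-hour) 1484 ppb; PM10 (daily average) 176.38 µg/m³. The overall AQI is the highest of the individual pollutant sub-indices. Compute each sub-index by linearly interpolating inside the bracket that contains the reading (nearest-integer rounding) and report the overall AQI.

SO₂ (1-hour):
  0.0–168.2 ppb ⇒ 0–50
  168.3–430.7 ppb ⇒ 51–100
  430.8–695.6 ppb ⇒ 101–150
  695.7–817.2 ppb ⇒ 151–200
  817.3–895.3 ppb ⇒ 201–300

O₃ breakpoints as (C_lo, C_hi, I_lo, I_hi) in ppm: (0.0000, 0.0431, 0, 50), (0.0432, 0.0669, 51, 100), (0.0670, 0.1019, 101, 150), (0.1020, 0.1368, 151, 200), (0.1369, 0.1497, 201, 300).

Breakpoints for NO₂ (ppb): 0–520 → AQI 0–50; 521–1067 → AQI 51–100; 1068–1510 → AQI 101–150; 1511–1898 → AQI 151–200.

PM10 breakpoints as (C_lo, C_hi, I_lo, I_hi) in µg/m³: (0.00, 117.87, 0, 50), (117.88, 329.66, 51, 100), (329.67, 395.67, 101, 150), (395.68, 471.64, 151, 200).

217

SO₂: row 817.3–895.3 (AQI 201–300). (300−201)·(830.2−817.3)/(895.3−817.3) + 201 = 99·12.9/78.0 + 201 ≈ 217.37 → 217.
O₃: 0.1224 ∈ [0.1020, 0.1368] ↔ index [151, 200].
151 + (0.1224−0.1020)·(200−151)/(0.1368−0.1020) = 151 + 0.0204·49/0.0348 ≈ 179.72, so AQI = 180.
NO₂: row 1068–1510 (AQI 101–150). (150−101)·(1484−1068)/(1510−1068) + 101 = 49·416/442 + 101 ≈ 147.12 → 147.
PM10: row 117.88–329.66 (AQI 51–100). (100−51)·(176.38−117.88)/(329.66−117.88) + 51 = 49·58.50/211.78 + 51 ≈ 64.54 → 65.
Sub-indices: SO₂→217, O₃→180, NO₂→147, PM10→65. Overall AQI = max = 217; dominant pollutant is SO₂.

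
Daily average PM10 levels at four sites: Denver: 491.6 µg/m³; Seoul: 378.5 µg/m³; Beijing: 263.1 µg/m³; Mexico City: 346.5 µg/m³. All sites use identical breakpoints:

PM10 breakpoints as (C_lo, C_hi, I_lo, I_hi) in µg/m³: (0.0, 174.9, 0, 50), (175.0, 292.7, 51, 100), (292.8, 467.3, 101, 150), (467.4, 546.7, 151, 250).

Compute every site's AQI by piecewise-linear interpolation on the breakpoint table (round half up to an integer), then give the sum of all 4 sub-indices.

510

Denver: 491.6 lies in 467.4–546.7, so I_lo=151, I_hi=250, C_lo=467.4, C_hi=546.7.
(250−151)/(546.7−467.4) × (491.6−467.4) + 151 = 99/79.3 × 24.2 + 151 ≈ 181.21 → 181.
Seoul 378.5: bracket 292.8–467.3 → index 101–150; slope 49/174.5, offset 85.7.
AQI = 101 + 49/174.5·85.7 ≈ 125.06 ⇒ 125.
Beijing 263.1: bracket 175.0–292.7 → index 51–100; slope 49/117.7, offset 88.1.
AQI = 51 + 49/117.7·88.1 ≈ 87.68 ⇒ 88.
Mexico City: 346.5 ∈ [292.8, 467.3] ↔ index [101, 150].
101 + (346.5−292.8)·(150−101)/(467.3−292.8) = 101 + 53.7·49/174.5 ≈ 116.08, so AQI = 116.
AQIs: Denver=181, Seoul=125, Beijing=88, Mexico City=116. Sum = 181 + 125 + 88 + 116 = 510.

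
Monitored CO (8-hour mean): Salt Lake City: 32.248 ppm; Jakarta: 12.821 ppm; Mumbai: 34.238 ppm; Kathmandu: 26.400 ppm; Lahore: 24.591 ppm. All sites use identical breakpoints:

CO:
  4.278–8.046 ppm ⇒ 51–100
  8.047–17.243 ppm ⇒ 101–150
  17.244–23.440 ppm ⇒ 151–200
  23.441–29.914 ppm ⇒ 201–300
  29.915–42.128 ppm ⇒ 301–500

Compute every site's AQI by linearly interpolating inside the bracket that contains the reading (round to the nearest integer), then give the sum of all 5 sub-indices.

1301

Salt Lake City: row 29.915–42.128 (AQI 301–500). (500−301)·(32.248−29.915)/(42.128−29.915) + 301 = 199·2.333/12.213 + 301 ≈ 339.01 → 339.
Jakarta 12.821: bracket 8.047–17.243 → index 101–150; slope 49/9.196, offset 4.774.
AQI = 101 + 49/9.196·4.774 ≈ 126.44 ⇒ 126.
Mumbai: 34.238 ∈ [29.915, 42.128] ↔ index [301, 500].
301 + (34.238−29.915)·(500−301)/(42.128−29.915) = 301 + 4.323·199/12.213 ≈ 371.44, so AQI = 371.
Kathmandu: 26.400 ∈ [23.441, 29.914] ↔ index [201, 300].
201 + (26.400−23.441)·(300−201)/(29.914−23.441) = 201 + 2.959·99/6.473 ≈ 246.26, so AQI = 246.
Lahore: row 23.441–29.914 (AQI 201–300). (300−201)·(24.591−23.441)/(29.914−23.441) + 201 = 99·1.150/6.473 + 201 ≈ 218.59 → 219.
AQIs: Salt Lake City=339, Jakarta=126, Mumbai=371, Kathmandu=246, Lahore=219. Sum = 339 + 126 + 371 + 246 + 219 = 1301.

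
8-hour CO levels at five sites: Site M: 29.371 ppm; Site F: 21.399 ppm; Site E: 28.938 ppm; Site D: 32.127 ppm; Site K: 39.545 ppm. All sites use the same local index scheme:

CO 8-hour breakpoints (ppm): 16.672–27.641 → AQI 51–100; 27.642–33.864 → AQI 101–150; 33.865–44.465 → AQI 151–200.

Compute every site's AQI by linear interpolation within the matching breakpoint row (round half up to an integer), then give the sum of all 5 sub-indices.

611

Site M: row 27.642–33.864 (AQI 101–150). (150−101)·(29.371−27.642)/(33.864−27.642) + 101 = 49·1.729/6.222 + 101 ≈ 114.62 → 115.
Site F: 21.399 lies in 16.672–27.641, so I_lo=51, I_hi=100, C_lo=16.672, C_hi=27.641.
(100−51)/(27.641−16.672) × (21.399−16.672) + 51 = 49/10.969 × 4.727 + 51 ≈ 72.12 → 72.
Site E: row 27.642–33.864 (AQI 101–150). (150−101)·(28.938−27.642)/(33.864−27.642) + 101 = 49·1.296/6.222 + 101 ≈ 111.21 → 111.
Site D: row 27.642–33.864 (AQI 101–150). (150−101)·(32.127−27.642)/(33.864−27.642) + 101 = 49·4.485/6.222 + 101 ≈ 136.32 → 136.
Site K: 39.545 lies in 33.865–44.465, so I_lo=151, I_hi=200, C_lo=33.865, C_hi=44.465.
(200−151)/(44.465−33.865) × (39.545−33.865) + 151 = 49/10.600 × 5.680 + 151 ≈ 177.26 → 177.
AQIs: Site M=115, Site F=72, Site E=111, Site D=136, Site K=177. Sum = 115 + 72 + 111 + 136 + 177 = 611.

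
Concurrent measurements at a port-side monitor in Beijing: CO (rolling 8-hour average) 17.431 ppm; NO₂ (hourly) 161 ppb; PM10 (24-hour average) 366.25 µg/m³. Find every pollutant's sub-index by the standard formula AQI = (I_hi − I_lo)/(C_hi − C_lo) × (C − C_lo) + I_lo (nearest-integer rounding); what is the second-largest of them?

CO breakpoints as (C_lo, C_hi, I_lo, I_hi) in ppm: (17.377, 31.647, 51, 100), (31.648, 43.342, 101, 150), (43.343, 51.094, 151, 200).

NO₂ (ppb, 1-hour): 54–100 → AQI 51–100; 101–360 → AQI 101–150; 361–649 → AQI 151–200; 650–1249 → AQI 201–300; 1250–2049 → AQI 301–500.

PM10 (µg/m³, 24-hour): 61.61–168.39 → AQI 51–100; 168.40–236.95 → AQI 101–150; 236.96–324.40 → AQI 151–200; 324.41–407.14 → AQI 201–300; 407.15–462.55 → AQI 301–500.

112

CO: 17.431 ∈ [17.377, 31.647] ↔ index [51, 100].
51 + (17.431−17.377)·(100−51)/(31.647−17.377) = 51 + 0.054·49/14.270 ≈ 51.19, so AQI = 51.
NO₂: 161 lies in 101–360, so I_lo=101, I_hi=150, C_lo=101, C_hi=360.
(150−101)/(360−101) × (161−101) + 101 = 49/259 × 60 + 101 ≈ 112.35 → 112.
PM10: 366.25 lies in 324.41–407.14, so I_lo=201, I_hi=300, C_lo=324.41, C_hi=407.14.
(300−201)/(407.14−324.41) × (366.25−324.41) + 201 = 99/82.73 × 41.84 + 201 ≈ 251.07 → 251.
Sub-indices: CO→51, NO₂→112, PM10→251. Ranked high→low: 251, 112, 51. Second-highest sub-index = 112.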